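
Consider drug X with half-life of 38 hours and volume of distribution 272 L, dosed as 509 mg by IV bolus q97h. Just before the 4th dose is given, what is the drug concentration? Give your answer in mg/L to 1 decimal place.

f = (1/2)^(τ/t½) = (1/2)^(97/38) ≈ 0.1704.
C₀ = D/Vd = 509/272 ≈ 1.871 mg/L.
Before the 4th dose, 3 doses have been given. Superposition: Cmin = C₀·(f + f² + … + f^3).
≈ 1.871 × (0.1704 + 0.0290 + 0.0049) ≈ 1.871 × 0.2043 ≈ 0.382 mg/L.

0.4 mg/L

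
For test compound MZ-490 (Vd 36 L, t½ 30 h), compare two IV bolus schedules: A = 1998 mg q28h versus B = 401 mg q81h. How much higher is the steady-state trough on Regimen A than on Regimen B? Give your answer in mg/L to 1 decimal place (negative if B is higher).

59.0 mg/L

Regimen A: f = (1/2)^(28/30) ≈ 0.5236; Cmin,ss = (1998/36)·f/(1−f) ≈ 60.999 mg/L.
Regimen B: f = (1/2)^(81/30) ≈ 0.1539; Cmin,ss = (401/36)·f/(1−f) ≈ 2.026 mg/L.
Difference ≈ 60.999 − 2.026 ≈ 58.973 mg/L.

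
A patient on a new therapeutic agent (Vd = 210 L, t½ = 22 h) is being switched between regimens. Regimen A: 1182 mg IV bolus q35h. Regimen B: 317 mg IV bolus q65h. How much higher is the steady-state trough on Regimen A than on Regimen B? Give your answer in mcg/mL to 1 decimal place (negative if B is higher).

Regimen A: f = (1/2)^(35/22) ≈ 0.3320; Cmin,ss = (1182/210)·f/(1−f) ≈ 2.797 mcg/mL.
Regimen B: f = (1/2)^(65/22) ≈ 0.1290; Cmin,ss = (317/210)·f/(1−f) ≈ 0.224 mcg/mL.
Difference ≈ 2.797 − 0.224 ≈ 2.573 mcg/mL.

2.6 mcg/mL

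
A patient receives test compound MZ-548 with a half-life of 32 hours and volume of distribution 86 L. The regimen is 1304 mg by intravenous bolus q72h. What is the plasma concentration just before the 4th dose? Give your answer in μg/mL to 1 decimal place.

f = (1/2)^(τ/t½) = (1/2)^(72/32) ≈ 0.2102.
C₀ = D/Vd = 1304/86 ≈ 15.163 μg/mL.
Before the 4th dose, 3 doses have been given. Superposition: Cmin = C₀·(f + f² + … + f^3).
≈ 15.163 × (0.2102 + 0.0442 + 0.0093) ≈ 15.163 × 0.2637 ≈ 3.998 μg/mL.

4.0 μg/mL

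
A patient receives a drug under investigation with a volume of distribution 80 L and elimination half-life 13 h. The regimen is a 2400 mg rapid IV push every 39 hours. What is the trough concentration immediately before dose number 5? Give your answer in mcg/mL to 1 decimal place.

4.3 mcg/mL

f = (1/2)^(τ/t½) = (1/2)^(39/13) ≈ 0.1250.
C₀ = D/Vd = 2400/80 ≈ 30.000 mcg/mL.
Before the 5th dose, 4 doses have been given. Superposition: Cmin = C₀·(f + f² + … + f^4).
≈ 30.000 × (0.1250 + 0.0156 + 0.0020 + 0.0002) ≈ 30.000 × 0.1428 ≈ 4.284 mcg/mL.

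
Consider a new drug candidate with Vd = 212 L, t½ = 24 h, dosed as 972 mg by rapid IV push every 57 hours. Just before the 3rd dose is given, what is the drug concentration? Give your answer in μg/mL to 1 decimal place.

1.1 μg/mL

f = (1/2)^(τ/t½) = (1/2)^(57/24) ≈ 0.1928.
C₀ = D/Vd = 972/212 ≈ 4.585 μg/mL.
Before the 3rd dose, 2 doses have been given. Superposition: Cmin = C₀·(f + f²).
≈ 4.585 × (0.1928 + 0.0372) ≈ 4.585 × 0.2300 ≈ 1.055 μg/mL.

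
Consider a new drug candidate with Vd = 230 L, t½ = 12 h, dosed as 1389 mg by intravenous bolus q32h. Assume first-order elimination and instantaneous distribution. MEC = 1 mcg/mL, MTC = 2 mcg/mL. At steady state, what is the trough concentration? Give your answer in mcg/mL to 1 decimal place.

1.1 mcg/mL

Over one 32-h interval, 32/12 ≈ 2.6667 half-lives elapse, leaving f ≈ 0.1575 of each dose.
Accumulation ratio R = 1/(1 − f) ≈ 1/0.8425 ≈ 1.1869.
Single-dose peak C₀ = D/Vd = 1389/230 ≈ 6.039 mcg/mL.
Cmax,ss = C₀/(1 − f) ≈ 6.039/0.8425 ≈ 7.168 mcg/mL.
One interval later, Cmin,ss = Cmax,ss·e^(−kτ) ≈ 7.168 × 0.1575 ≈ 1.129 mcg/mL.
Trough 1.1 mcg/mL vs MEC 1 mcg/mL: adequate.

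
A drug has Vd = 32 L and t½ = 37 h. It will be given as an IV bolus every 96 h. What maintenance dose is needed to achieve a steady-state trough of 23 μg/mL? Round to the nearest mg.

τ/t½ = 96/37 ≈ 2.5946, so f = (1/2)^(96/37) ≈ 0.165558.
Cmin,ss = (D/Vd)·f/(1−f), so D = Cmin,ss·Vd·(1−f)/f.
D = 23 × 32 × (1−f)/f ≈ 23 × 32 × 5.04018 ≈ 3709.57 mg.

3710 mg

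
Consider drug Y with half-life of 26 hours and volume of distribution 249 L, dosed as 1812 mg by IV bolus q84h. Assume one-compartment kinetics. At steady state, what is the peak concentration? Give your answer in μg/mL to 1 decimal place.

Over one 84-h interval, 84/26 ≈ 3.2308 half-lives elapse, leaving f ≈ 0.1065 of each dose.
At steady state, accumulation factor R = 1/(1 − e^(−kτ)) ≈ 1.1192.
Each bolus raises the concentration by D/Vd = 1812/249 ≈ 7.277 μg/mL.
Steady-state peak Cmax,ss = C₀·R ≈ 7.277 × 1.1192 ≈ 8.144 μg/mL.

8.1 μg/mL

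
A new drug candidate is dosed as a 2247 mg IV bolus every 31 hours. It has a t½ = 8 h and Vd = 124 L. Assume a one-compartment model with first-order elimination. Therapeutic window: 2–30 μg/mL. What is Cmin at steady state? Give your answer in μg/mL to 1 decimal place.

τ/t½ = 31/8 ≈ 3.875, so fraction remaining f = (1/2)^(31/8) ≈ 0.0682.
At steady state, accumulation factor R = 1/(1 − e^(−kτ)) ≈ 1.0732.
Each bolus raises the concentration by D/Vd = 2247/124 ≈ 18.121 μg/mL.
Cmax,ss = C₀/(1 − f) ≈ 18.121/0.9318 ≈ 19.447 μg/mL.
One interval later, Cmin,ss = Cmax,ss·e^(−kτ) ≈ 19.447 × 0.0682 ≈ 1.326 μg/mL.
Trough 1.3 μg/mL vs MEC 2 μg/mL: subtherapeutic.

1.3 μg/mL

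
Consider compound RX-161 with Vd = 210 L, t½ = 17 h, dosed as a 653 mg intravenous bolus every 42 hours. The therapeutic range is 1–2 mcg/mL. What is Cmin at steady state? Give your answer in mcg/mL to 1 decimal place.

0.7 mcg/mL

Over one 42-h interval, 42/17 ≈ 2.4706 half-lives elapse, leaving f ≈ 0.1804 of each dose.
Single-dose peak C₀ = D/Vd = 653/210 ≈ 3.110 mcg/mL.
Steady-state trough Cmin,ss = C₀·f/(1−f) ≈ 3.110 × 0.1804/0.8196 ≈ 0.685 mcg/mL.
Trough 0.7 mcg/mL vs MEC 1 mcg/mL: subtherapeutic.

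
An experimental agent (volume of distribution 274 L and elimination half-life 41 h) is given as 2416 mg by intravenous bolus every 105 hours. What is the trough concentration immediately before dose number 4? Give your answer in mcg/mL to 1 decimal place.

1.8 mcg/mL

f = (1/2)^(τ/t½) = (1/2)^(105/41) ≈ 0.1695.
C₀ = D/Vd = 2416/274 ≈ 8.818 mcg/mL.
Before the 4th dose, 3 doses have been given. Superposition: Cmin = C₀·(f + f² + … + f^3).
≈ 8.818 × (0.1695 + 0.0287 + 0.0049) ≈ 8.818 × 0.2031 ≈ 1.791 mcg/mL.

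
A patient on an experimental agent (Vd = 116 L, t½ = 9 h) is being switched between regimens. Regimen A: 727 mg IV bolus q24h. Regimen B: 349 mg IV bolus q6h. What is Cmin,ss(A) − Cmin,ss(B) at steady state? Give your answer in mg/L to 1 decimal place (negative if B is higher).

Regimen A: f = (1/2)^(24/9) ≈ 0.1575; Cmin,ss = (727/116)·f/(1−f) ≈ 1.172 mg/L.
Regimen B: f = (1/2)^(6/9) ≈ 0.6300; Cmin,ss = (349/116)·f/(1−f) ≈ 5.123 mg/L.
Difference ≈ 1.172 − 5.123 ≈ -3.951 mg/L.

-4.0 mg/L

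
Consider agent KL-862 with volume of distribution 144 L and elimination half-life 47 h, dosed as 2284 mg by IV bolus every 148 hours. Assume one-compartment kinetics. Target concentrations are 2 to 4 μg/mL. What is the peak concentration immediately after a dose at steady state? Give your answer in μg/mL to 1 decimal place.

17.9 μg/mL

k = ln2/t½ = ln2/47 ≈ 0.014748 h⁻¹; fraction remaining f = e^(−kτ) = e^(−0.014748×148) ≈ 0.1127.
At steady state, accumulation factor R = 1/(1 − e^(−kτ)) ≈ 1.1270.
Each bolus raises the concentration by D/Vd = 2284/144 ≈ 15.861 μg/mL.
Steady-state peak Cmax,ss = C₀·R ≈ 15.861 × 1.1270 ≈ 17.875 μg/mL.
Peak 17.9 μg/mL vs MTC 4 μg/mL: exceeds toxic threshold.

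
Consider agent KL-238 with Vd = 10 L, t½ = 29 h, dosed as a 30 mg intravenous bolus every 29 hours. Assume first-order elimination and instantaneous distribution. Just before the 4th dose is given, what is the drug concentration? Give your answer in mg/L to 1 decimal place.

2.6 mg/L

f = (1/2)^(τ/t½) = (1/2)^(29/29) ≈ 0.5000.
C₀ = D/Vd = 30/10 ≈ 3.000 mg/L.
Before the 4th dose, 3 doses have been given. Superposition: Cmin = C₀·(f + f² + … + f^3).
≈ 3.000 × (0.5000 + 0.2500 + 0.1250) ≈ 3.000 × 0.8750 ≈ 2.625 mg/L.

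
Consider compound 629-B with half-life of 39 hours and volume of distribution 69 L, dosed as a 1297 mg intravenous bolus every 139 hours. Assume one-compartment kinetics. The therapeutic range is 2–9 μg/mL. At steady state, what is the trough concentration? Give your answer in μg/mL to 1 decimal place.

Over one 139-h interval, 139/39 ≈ 3.5641 half-lives elapse, leaving f ≈ 0.0845 of each dose.
Accumulation ratio R = 1/(1 − f) ≈ 1/0.9155 ≈ 1.0923.
Single-dose peak C₀ = D/Vd = 1297/69 ≈ 18.797 μg/mL.
Steady-state peak Cmax,ss = C₀·R ≈ 18.797 × 1.0923 ≈ 20.532 μg/mL.
Steady-state trough Cmin,ss = Cmax,ss·f ≈ 20.532 × 0.0845 ≈ 1.735 μg/mL.
Trough 1.7 μg/mL vs MEC 2 μg/mL: subtherapeutic.

1.7 μg/mL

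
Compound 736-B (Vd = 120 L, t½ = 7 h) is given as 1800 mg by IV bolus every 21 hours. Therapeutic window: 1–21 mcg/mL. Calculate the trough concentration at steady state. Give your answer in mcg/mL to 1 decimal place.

τ = 21 h = 3 half-lives, so f = (1/2)^3 = 0.125.
At steady state, R = 1/(1 − 0.125) = 8/7.
Single-dose peak C₀ = D/Vd = 1800/120 = 15 mcg/mL.
Steady-state peak Cmax,ss = C₀·R = 15 × 8/7 ≈ 17.143 mcg/mL.
Steady-state trough Cmin,ss = Cmax,ss·f ≈ 17.143 × 0.125 ≈ 2.143 mcg/mL.
Trough 2.1 mcg/mL vs MEC 1 mcg/mL: adequate.

2.1 mcg/mL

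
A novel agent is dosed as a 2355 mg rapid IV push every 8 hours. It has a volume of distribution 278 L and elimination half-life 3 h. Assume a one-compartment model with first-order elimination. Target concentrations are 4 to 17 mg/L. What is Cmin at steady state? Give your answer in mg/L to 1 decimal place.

1.6 mg/L

τ/t½ = 8/3 ≈ 2.6667, so fraction remaining f = (1/2)^(8/3) ≈ 0.1575.
Accumulation ratio R = 1/(1 − f) ≈ 1/0.8425 ≈ 1.1869.
Single-dose peak C₀ = D/Vd = 2355/278 ≈ 8.471 mg/L.
Steady-state peak Cmax,ss = C₀·R ≈ 8.471 × 1.1869 ≈ 10.054 mg/L.
Steady-state trough Cmin,ss = Cmax,ss·f ≈ 10.054 × 0.1575 ≈ 1.584 mg/L.
Trough 1.6 mg/L vs MEC 4 mg/L: subtherapeutic.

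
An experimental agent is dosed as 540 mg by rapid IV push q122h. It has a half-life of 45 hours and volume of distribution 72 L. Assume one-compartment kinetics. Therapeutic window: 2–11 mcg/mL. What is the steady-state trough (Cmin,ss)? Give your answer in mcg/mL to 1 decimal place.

1.4 mcg/mL

k = ln2/t½ = ln2/45 ≈ 0.015403 h⁻¹; fraction remaining f = e^(−kτ) = e^(−0.015403×122) ≈ 0.1527.
Accumulation ratio R = 1/(1 − f) ≈ 1/0.8473 ≈ 1.1802.
Single-dose peak C₀ = D/Vd = 540/72 ≈ 7.500 mcg/mL.
Steady-state peak Cmax,ss = C₀·R ≈ 7.500 × 1.1802 ≈ 8.851 mcg/mL.
One interval later, Cmin,ss = Cmax,ss·e^(−kτ) ≈ 8.851 × 0.1527 ≈ 1.352 mcg/mL.
Trough 1.4 mcg/mL vs MEC 2 mcg/mL: subtherapeutic.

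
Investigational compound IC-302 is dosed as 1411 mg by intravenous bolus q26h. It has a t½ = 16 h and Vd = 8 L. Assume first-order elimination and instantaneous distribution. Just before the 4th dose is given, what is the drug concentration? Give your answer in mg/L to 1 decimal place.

81.7 mg/L

f = (1/2)^(τ/t½) = (1/2)^(26/16) ≈ 0.3242.
C₀ = D/Vd = 1411/8 ≈ 176.375 mg/L.
Before the 4th dose, 3 doses have been given. Superposition: Cmin = C₀·(f + f² + … + f^3).
≈ 176.375 × (0.3242 + 0.1051 + 0.0341) ≈ 176.375 × 0.4634 ≈ 81.732 mg/L.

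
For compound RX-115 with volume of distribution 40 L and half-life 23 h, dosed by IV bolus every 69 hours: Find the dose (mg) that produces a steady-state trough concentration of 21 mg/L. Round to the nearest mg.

τ/t½ = 69/23 ≈ 3, so f = (1/2)^(69/23) ≈ 0.125000.
Cmin,ss = (D/Vd)·f/(1−f), so D = Cmin,ss·Vd·(1−f)/f.
D = 21 × 40 × (1−f)/f ≈ 21 × 40 × 7.00000 ≈ 5880.00 mg.

5880 mg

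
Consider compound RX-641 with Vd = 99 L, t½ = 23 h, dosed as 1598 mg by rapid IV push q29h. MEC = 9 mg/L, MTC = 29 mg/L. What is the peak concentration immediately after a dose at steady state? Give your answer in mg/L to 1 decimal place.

27.7 mg/L

Over one 29-h interval, 29/23 ≈ 1.2609 half-lives elapse, leaving f ≈ 0.4173 of each dose.
At steady state, accumulation factor R = 1/(1 − e^(−kτ)) ≈ 1.7161.
Single-dose peak C₀ = D/Vd = 1598/99 ≈ 16.141 mg/L.
Steady-state peak Cmax,ss = C₀·R ≈ 16.141 × 1.7161 ≈ 27.700 mg/L.
Peak 27.7 mg/L vs MTC 29 mg/L: below toxic threshold.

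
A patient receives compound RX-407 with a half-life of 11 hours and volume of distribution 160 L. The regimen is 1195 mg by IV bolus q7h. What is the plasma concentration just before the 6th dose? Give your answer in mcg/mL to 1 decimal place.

f = (1/2)^(τ/t½) = (1/2)^(7/11) ≈ 0.6433.
C₀ = D/Vd = 1195/160 ≈ 7.469 mcg/mL.
Before the 6th dose, 5 doses have been given. Superposition: Cmin = C₀·(f + f² + … + f^5).
≈ 7.469 × (0.6433 + 0.4138 + 0.2662 + 0.1713 + 0.1102) ≈ 7.469 × 1.6048 ≈ 11.986 mcg/mL.

12.0 mcg/mL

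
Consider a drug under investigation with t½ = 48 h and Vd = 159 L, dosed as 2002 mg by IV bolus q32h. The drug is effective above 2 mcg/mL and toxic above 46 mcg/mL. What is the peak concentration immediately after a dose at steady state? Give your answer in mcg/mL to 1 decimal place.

k = ln2/t½ = ln2/48 ≈ 0.014441 h⁻¹; fraction remaining f = e^(−kτ) = e^(−0.014441×32) ≈ 0.6300.
Accumulation ratio R = 1/(1 − f) ≈ 1/0.3700 ≈ 2.7027.
Each bolus raises the concentration by D/Vd = 2002/159 ≈ 12.591 mcg/mL.
Steady-state peak Cmax,ss = C₀·R ≈ 12.591 × 2.7027 ≈ 34.030 mcg/mL.
Peak 34.0 mcg/mL vs MTC 46 mcg/mL: below toxic threshold.

34.0 mcg/mL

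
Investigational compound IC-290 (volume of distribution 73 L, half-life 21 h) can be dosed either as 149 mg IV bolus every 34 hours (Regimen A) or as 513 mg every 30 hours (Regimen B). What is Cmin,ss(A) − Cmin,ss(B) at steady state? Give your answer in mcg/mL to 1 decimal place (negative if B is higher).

Regimen A: f = (1/2)^(34/21) ≈ 0.3256; Cmin,ss = (149/73)·f/(1−f) ≈ 0.985 mcg/mL.
Regimen B: f = (1/2)^(30/21) ≈ 0.3715; Cmin,ss = (513/73)·f/(1−f) ≈ 4.154 mcg/mL.
Difference ≈ 0.985 − 4.154 ≈ -3.169 mcg/mL.

-3.2 mcg/mL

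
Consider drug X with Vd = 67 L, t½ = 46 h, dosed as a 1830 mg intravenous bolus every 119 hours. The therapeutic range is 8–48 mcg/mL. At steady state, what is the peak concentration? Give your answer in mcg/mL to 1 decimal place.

Over one 119-h interval, 119/46 ≈ 2.587 half-lives elapse, leaving f ≈ 0.1664 of each dose.
Accumulation ratio R = 1/(1 − f) ≈ 1/0.8336 ≈ 1.1996.
Single-dose peak C₀ = D/Vd = 1830/67 ≈ 27.313 mcg/mL.
Cmax,ss = C₀/(1 − f) ≈ 27.313/0.8336 ≈ 32.765 mcg/mL.
Peak 32.8 mcg/mL vs MTC 48 mcg/mL: below toxic threshold.

32.8 mcg/mL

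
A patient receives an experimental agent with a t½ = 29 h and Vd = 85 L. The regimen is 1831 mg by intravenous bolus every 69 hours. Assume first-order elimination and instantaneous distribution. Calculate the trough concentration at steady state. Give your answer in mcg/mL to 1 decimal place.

5.1 mcg/mL

Over one 69-h interval, 69/29 ≈ 2.3793 half-lives elapse, leaving f ≈ 0.1922 of each dose.
Single-dose peak C₀ = D/Vd = 1831/85 ≈ 21.541 mcg/mL.
Steady-state trough Cmin,ss = C₀·f/(1−f) ≈ 21.541 × 0.1922/0.8078 ≈ 5.125 mcg/mL.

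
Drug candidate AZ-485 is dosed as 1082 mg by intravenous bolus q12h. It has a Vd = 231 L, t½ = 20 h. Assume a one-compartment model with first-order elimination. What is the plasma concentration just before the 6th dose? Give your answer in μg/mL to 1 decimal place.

7.9 μg/mL

f = (1/2)^(τ/t½) = (1/2)^(12/20) ≈ 0.6598.
C₀ = D/Vd = 1082/231 ≈ 4.684 μg/mL.
Before the 6th dose, 5 doses have been given. Superposition: Cmin = C₀·(f + f² + … + f^5).
≈ 4.684 × (0.6598 + 0.4353 + 0.2872 + 0.1895 + 0.1250) ≈ 4.684 × 1.6968 ≈ 7.948 μg/mL.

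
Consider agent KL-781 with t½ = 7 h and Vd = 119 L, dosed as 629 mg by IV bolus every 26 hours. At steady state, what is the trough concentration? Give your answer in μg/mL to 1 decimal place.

0.4 μg/mL

Over one 26-h interval, 26/7 ≈ 3.7143 half-lives elapse, leaving f ≈ 0.0762 of each dose.
Single-dose peak C₀ = D/Vd = 629/119 ≈ 5.286 μg/mL.
Steady-state trough Cmin,ss = C₀·f/(1−f) ≈ 5.286 × 0.0762/0.9238 ≈ 0.436 μg/mL.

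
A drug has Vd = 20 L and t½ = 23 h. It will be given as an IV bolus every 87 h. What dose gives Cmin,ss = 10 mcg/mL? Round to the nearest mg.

τ/t½ = 87/23 ≈ 3.7826, so f = (1/2)^(87/23) ≈ 0.072664.
Cmin,ss = (D/Vd)·f/(1−f), so D = Cmin,ss·Vd·(1−f)/f.
D = 10 × 20 × (1−f)/f ≈ 10 × 20 × 12.76197 ≈ 2552.39 mg.

2552 mg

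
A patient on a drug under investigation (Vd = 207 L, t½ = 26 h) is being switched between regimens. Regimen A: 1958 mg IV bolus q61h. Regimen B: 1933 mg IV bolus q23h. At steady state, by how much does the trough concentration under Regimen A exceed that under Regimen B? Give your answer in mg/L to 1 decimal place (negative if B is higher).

-8.7 mg/L

Regimen A: f = (1/2)^(61/26) ≈ 0.1967; Cmin,ss = (1958/207)·f/(1−f) ≈ 2.316 mg/L.
Regimen B: f = (1/2)^(23/26) ≈ 0.5416; Cmin,ss = (1933/207)·f/(1−f) ≈ 11.033 mg/L.
Difference ≈ 2.316 − 11.033 ≈ -8.717 mg/L.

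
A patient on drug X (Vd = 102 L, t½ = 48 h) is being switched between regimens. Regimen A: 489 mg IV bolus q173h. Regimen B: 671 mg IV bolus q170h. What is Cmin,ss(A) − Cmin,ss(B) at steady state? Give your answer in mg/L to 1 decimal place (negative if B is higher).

Regimen A: f = (1/2)^(173/48) ≈ 0.0822; Cmin,ss = (489/102)·f/(1−f) ≈ 0.429 mg/L.
Regimen B: f = (1/2)^(170/48) ≈ 0.0859; Cmin,ss = (671/102)·f/(1−f) ≈ 0.618 mg/L.
Difference ≈ 0.429 − 0.618 ≈ -0.189 mg/L.

-0.2 mg/L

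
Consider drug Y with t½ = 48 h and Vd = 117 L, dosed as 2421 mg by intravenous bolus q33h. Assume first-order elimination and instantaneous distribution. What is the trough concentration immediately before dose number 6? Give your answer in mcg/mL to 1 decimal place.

f = (1/2)^(τ/t½) = (1/2)^(33/48) ≈ 0.6209.
C₀ = D/Vd = 2421/117 ≈ 20.692 mcg/mL.
Before the 6th dose, 5 doses have been given. Superposition: Cmin = C₀·(f + f² + … + f^5).
≈ 20.692 × (0.6209 + 0.3855 + 0.2394 + 0.1486 + 0.0923) ≈ 20.692 × 1.4867 ≈ 30.763 mcg/mL.

30.8 mcg/mL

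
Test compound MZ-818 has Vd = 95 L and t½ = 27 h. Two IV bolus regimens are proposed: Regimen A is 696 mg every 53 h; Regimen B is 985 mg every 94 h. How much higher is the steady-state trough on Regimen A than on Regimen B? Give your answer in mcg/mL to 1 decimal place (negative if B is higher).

Regimen A: f = (1/2)^(53/27) ≈ 0.2565; Cmin,ss = (696/95)·f/(1−f) ≈ 2.528 mcg/mL.
Regimen B: f = (1/2)^(94/27) ≈ 0.0895; Cmin,ss = (985/95)·f/(1−f) ≈ 1.019 mcg/mL.
Difference ≈ 2.528 − 1.019 ≈ 1.509 mcg/mL.

1.5 mcg/mL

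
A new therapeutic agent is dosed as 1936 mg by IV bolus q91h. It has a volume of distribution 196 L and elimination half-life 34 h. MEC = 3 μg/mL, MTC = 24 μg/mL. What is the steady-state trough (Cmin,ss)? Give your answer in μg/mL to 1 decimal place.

k = ln2/t½ = ln2/34 ≈ 0.020387 h⁻¹; fraction remaining f = e^(−kτ) = e^(−0.020387×91) ≈ 0.1564.
Accumulation ratio R = 1/(1 − f) ≈ 1/0.8436 ≈ 1.1854.
Each bolus raises the concentration by D/Vd = 1936/196 ≈ 9.878 μg/mL.
Cmax,ss = C₀/(1 − f) ≈ 9.878/0.8436 ≈ 11.709 μg/mL.
Steady-state trough Cmin,ss = Cmax,ss·f ≈ 11.709 × 0.1564 ≈ 1.831 μg/mL.
Trough 1.8 μg/mL vs MEC 3 μg/mL: subtherapeutic.

1.8 μg/mL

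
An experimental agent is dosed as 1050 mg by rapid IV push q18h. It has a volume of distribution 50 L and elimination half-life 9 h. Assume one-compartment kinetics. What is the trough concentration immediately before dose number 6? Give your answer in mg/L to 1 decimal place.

7.0 mg/L

f = (1/2)^(τ/t½) = (1/2)^(18/9) ≈ 0.2500.
C₀ = D/Vd = 1050/50 ≈ 21.000 mg/L.
Before the 6th dose, 5 doses have been given. Superposition: Cmin = C₀·(f + f² + … + f^5).
≈ 21.000 × (0.2500 + 0.0625 + 0.0156 + 0.0039 + 0.0010) ≈ 21.000 × 0.3330 ≈ 6.993 mg/L.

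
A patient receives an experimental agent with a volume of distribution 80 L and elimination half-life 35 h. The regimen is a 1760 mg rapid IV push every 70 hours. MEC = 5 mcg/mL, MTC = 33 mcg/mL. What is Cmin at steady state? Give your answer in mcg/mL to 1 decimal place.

The dosing interval is 2 half-lives, so f = 2^(−2) = 0.25.
At steady state, R = 1/(1 − 0.25) = 4/3.
Single-dose peak C₀ = D/Vd = 1760/80 = 22 mcg/mL.
Steady-state peak Cmax,ss = C₀·R = 22 × 4/3 ≈ 29.333 mcg/mL.
Steady-state trough Cmin,ss = Cmax,ss·f ≈ 29.333 × 0.25 ≈ 7.333 mcg/mL.
Trough 7.3 mcg/mL vs MEC 5 mcg/mL: adequate.

7.3 mcg/mL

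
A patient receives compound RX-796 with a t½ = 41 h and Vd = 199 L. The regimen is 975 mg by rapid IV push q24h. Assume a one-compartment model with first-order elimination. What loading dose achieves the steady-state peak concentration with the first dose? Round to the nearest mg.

f = (1/2)^(24/41) ≈ 0.666480; accumulation ratio R = 1/(1−f) ≈ 2.99832.
Loading dose to hit Cmax,ss on first dose: D_load = D_maint·R ≈ 975 × 2.99832 ≈ 2923.36 mg.

2923 mg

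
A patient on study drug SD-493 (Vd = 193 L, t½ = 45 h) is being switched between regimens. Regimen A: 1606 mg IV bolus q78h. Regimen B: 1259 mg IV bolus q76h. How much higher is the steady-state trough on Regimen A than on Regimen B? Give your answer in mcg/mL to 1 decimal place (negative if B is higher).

Regimen A: f = (1/2)^(78/45) ≈ 0.3008; Cmin,ss = (1606/193)·f/(1−f) ≈ 3.580 mcg/mL.
Regimen B: f = (1/2)^(76/45) ≈ 0.3102; Cmin,ss = (1259/193)·f/(1−f) ≈ 2.934 mcg/mL.
Difference ≈ 3.580 − 2.934 ≈ 0.646 mcg/mL.

0.6 mcg/mL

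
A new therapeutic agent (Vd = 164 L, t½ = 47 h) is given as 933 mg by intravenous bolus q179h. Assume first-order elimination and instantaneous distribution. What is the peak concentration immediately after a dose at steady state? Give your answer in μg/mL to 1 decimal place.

6.1 μg/mL

k = ln2/t½ = ln2/47 ≈ 0.014748 h⁻¹; fraction remaining f = e^(−kτ) = e^(−0.014748×179) ≈ 0.0714.
At steady state, accumulation factor R = 1/(1 − e^(−kτ)) ≈ 1.0769.
Each bolus raises the concentration by D/Vd = 933/164 ≈ 5.689 μg/mL.
Steady-state peak Cmax,ss = C₀·R ≈ 5.689 × 1.0769 ≈ 6.126 μg/mL.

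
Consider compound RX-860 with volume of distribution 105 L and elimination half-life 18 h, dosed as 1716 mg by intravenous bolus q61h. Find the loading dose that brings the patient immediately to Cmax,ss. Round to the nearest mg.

1897 mg

f = (1/2)^(61/18) ≈ 0.095465; accumulation ratio R = 1/(1−f) ≈ 1.10554.
Loading dose to hit Cmax,ss on first dose: D_load = D_maint·R ≈ 1716 × 1.10554 ≈ 1897.11 mg.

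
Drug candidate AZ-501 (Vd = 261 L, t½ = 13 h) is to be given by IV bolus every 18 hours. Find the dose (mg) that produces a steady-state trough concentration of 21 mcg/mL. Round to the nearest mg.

τ/t½ = 18/13 ≈ 1.3846, so f = (1/2)^(18/13) ≈ 0.382992.
Cmin,ss = (D/Vd)·f/(1−f), so D = Cmin,ss·Vd·(1−f)/f.
D = 21 × 261 × (1−f)/f ≈ 21 × 261 × 1.61102 ≈ 8830.00 mg.

8830 mg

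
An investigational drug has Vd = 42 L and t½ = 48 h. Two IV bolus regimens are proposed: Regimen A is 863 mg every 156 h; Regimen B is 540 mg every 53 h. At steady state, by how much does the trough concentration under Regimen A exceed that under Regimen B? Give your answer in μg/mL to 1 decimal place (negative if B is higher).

Regimen A: f = (1/2)^(156/48) ≈ 0.1051; Cmin,ss = (863/42)·f/(1−f) ≈ 2.413 μg/mL.
Regimen B: f = (1/2)^(53/48) ≈ 0.4652; Cmin,ss = (540/42)·f/(1−f) ≈ 11.184 μg/mL.
Difference ≈ 2.413 − 11.184 ≈ -8.771 μg/mL.

-8.8 μg/mL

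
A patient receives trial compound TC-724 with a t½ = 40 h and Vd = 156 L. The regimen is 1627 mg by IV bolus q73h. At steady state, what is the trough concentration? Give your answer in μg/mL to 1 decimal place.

4.1 μg/mL

Over one 73-h interval, 73/40 ≈ 1.825 half-lives elapse, leaving f ≈ 0.2822 of each dose.
Each bolus raises the concentration by D/Vd = 1627/156 ≈ 10.429 μg/mL.
Steady-state trough Cmin,ss = C₀·f/(1−f) ≈ 10.429 × 0.2822/0.7178 ≈ 4.100 μg/mL.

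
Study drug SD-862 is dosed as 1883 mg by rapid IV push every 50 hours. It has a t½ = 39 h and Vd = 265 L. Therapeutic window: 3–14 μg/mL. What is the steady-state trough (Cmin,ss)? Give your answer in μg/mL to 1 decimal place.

Over one 50-h interval, 50/39 ≈ 1.2821 half-lives elapse, leaving f ≈ 0.4112 of each dose.
At steady state, accumulation factor R = 1/(1 − e^(−kτ)) ≈ 1.6984.
Single-dose peak C₀ = D/Vd = 1883/265 ≈ 7.106 μg/mL.
Cmax,ss = C₀/(1 − f) ≈ 7.106/0.5888 ≈ 12.069 μg/mL.
Steady-state trough Cmin,ss = Cmax,ss·f ≈ 12.069 × 0.4112 ≈ 4.963 μg/mL.
Trough 5.0 μg/mL vs MEC 3 μg/mL: adequate.

5.0 μg/mL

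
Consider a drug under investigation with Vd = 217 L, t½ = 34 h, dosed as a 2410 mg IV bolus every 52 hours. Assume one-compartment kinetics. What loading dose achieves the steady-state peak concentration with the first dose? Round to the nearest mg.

f = (1/2)^(52/34) ≈ 0.346419; accumulation ratio R = 1/(1−f) ≈ 1.53003.
Loading dose to hit Cmax,ss on first dose: D_load = D_maint·R ≈ 2410 × 1.53003 ≈ 3687.37 mg.

3687 mg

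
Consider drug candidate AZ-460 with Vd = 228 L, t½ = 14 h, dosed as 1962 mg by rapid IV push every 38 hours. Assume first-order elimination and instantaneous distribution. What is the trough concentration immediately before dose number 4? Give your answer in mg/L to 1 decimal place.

f = (1/2)^(τ/t½) = (1/2)^(38/14) ≈ 0.1524.
C₀ = D/Vd = 1962/228 ≈ 8.605 mg/L.
Before the 4th dose, 3 doses have been given. Superposition: Cmin = C₀·(f + f² + … + f^3).
≈ 8.605 × (0.1524 + 0.0232 + 0.0035) ≈ 8.605 × 0.1791 ≈ 1.541 mg/L.

1.5 mg/L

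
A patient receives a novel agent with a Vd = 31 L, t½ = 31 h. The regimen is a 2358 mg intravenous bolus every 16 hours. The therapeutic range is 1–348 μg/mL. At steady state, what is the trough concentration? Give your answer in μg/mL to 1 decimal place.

176.8 μg/mL

τ/t½ = 16/31 ≈ 0.51613, so fraction remaining f = (1/2)^(16/31) ≈ 0.6992.
Accumulation ratio R = 1/(1 − f) ≈ 1/0.3008 ≈ 3.3245.
Each bolus raises the concentration by D/Vd = 2358/31 ≈ 76.065 μg/mL.
Cmax,ss = C₀/(1 − f) ≈ 76.065/0.3008 ≈ 252.876 μg/mL.
One interval later, Cmin,ss = Cmax,ss·e^(−kτ) ≈ 252.876 × 0.6992 ≈ 176.811 μg/mL.
Trough 176.8 μg/mL vs MEC 1 μg/mL: adequate.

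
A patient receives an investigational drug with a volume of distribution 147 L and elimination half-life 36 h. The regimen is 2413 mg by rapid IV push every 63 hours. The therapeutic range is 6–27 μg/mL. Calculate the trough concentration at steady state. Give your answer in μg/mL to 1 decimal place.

6.9 μg/mL

τ/t½ = 63/36 ≈ 1.75, so fraction remaining f = (1/2)^(63/36) ≈ 0.2973.
Accumulation ratio R = 1/(1 − f) ≈ 1/0.7027 ≈ 1.4231.
Each bolus raises the concentration by D/Vd = 2413/147 ≈ 16.415 μg/mL.
Steady-state peak Cmax,ss = C₀·R ≈ 16.415 × 1.4231 ≈ 23.360 μg/mL.
Steady-state trough Cmin,ss = Cmax,ss·f ≈ 23.360 × 0.2973 ≈ 6.945 μg/mL.
Trough 6.9 μg/mL vs MEC 6 μg/mL: adequate.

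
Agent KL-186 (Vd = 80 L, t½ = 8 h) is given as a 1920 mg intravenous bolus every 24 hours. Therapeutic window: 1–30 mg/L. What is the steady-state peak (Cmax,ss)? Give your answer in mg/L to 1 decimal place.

27.4 mg/L

τ = 24 h = 3 half-lives, so f = (1/2)^3 = 0.125.
Accumulation ratio R = 1/(1 − f) = 1/0.875 = 8/7.
Single-dose peak C₀ = D/Vd = 1920/80 = 24 mg/L.
Steady-state peak Cmax,ss = C₀·R = 24 × 8/7 ≈ 27.429 mg/L.
Peak 27.4 mg/L vs MTC 30 mg/L: below toxic threshold.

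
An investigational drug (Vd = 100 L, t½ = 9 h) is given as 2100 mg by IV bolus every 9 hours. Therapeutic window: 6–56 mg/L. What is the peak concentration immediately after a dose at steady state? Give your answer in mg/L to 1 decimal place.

42.0 mg/L

The dosing interval is 1 half-life, so f = 2^(−1) = 0.5.
Accumulation ratio R = 1/(1 − f) = 1/0.5 = 2/1.
Single-dose peak C₀ = D/Vd = 2100/100 = 21 mg/L.
Steady-state peak Cmax,ss = C₀·R = 21 × 2/1 ≈ 42.000 mg/L.
Peak 42.0 mg/L vs MTC 56 mg/L: below toxic threshold.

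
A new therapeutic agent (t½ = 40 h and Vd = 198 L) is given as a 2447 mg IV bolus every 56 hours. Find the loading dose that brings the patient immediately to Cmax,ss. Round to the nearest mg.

3940 mg

f = (1/2)^(56/40) ≈ 0.378929; accumulation ratio R = 1/(1−f) ≈ 1.61012.
Loading dose to hit Cmax,ss on first dose: D_load = D_maint·R ≈ 2447 × 1.61012 ≈ 3939.96 mg.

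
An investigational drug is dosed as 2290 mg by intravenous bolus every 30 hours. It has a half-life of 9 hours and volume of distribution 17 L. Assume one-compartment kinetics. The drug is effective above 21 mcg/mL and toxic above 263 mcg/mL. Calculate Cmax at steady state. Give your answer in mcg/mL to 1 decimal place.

149.5 mcg/mL

k = ln2/t½ = ln2/9 ≈ 0.077016 h⁻¹; fraction remaining f = e^(−kτ) = e^(−0.077016×30) ≈ 0.0992.
Accumulation ratio R = 1/(1 − f) ≈ 1/0.9008 ≈ 1.1101.
Single-dose peak C₀ = D/Vd = 2290/17 ≈ 134.706 mcg/mL.
Steady-state peak Cmax,ss = C₀·R ≈ 134.706 × 1.1101 ≈ 149.537 mcg/mL.
Peak 149.5 mcg/mL vs MTC 263 mcg/mL: below toxic threshold.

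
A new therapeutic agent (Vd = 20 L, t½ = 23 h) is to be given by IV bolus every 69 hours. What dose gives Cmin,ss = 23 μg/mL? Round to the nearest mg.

τ/t½ = 69/23 ≈ 3, so f = (1/2)^(69/23) ≈ 0.125000.
Cmin,ss = (D/Vd)·f/(1−f), so D = Cmin,ss·Vd·(1−f)/f.
D = 23 × 20 × (1−f)/f ≈ 23 × 20 × 7.00000 ≈ 3220.00 mg.

3220 mg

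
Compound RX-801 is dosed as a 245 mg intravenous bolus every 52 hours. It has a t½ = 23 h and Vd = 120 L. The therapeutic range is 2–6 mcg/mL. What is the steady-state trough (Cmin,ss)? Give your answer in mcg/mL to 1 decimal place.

0.5 mcg/mL

k = ln2/t½ = ln2/23 ≈ 0.030137 h⁻¹; fraction remaining f = e^(−kτ) = e^(−0.030137×52) ≈ 0.2086.
Single-dose peak C₀ = D/Vd = 245/120 ≈ 2.042 mcg/mL.
Steady-state trough Cmin,ss = C₀·f/(1−f) ≈ 2.042 × 0.2086/0.7914 ≈ 0.538 mcg/mL.
Trough 0.5 mcg/mL vs MEC 2 mcg/mL: subtherapeutic.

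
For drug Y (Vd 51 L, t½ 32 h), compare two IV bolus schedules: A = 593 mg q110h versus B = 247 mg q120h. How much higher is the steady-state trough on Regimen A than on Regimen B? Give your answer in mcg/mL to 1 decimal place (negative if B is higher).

Regimen A: f = (1/2)^(110/32) ≈ 0.0923; Cmin,ss = (593/51)·f/(1−f) ≈ 1.182 mcg/mL.
Regimen B: f = (1/2)^(120/32) ≈ 0.0743; Cmin,ss = (247/51)·f/(1−f) ≈ 0.389 mcg/mL.
Difference ≈ 1.182 − 0.389 ≈ 0.793 mcg/mL.

0.8 mcg/mL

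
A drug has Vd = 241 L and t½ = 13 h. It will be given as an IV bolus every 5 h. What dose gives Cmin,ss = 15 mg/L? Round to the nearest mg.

1104 mg

τ/t½ = 5/13 ≈ 0.38462, so f = (1/2)^(5/13) ≈ 0.765983.
Cmin,ss = (D/Vd)·f/(1−f), so D = Cmin,ss·Vd·(1−f)/f.
D = 15 × 241 × (1−f)/f ≈ 15 × 241 × 0.30551 ≈ 1104.42 mg.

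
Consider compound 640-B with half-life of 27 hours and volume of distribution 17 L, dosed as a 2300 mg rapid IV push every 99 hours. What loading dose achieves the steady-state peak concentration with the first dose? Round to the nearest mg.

2497 mg

f = (1/2)^(99/27) ≈ 0.078745; accumulation ratio R = 1/(1−f) ≈ 1.08548.
Loading dose to hit Cmax,ss on first dose: D_load = D_maint·R ≈ 2300 × 1.08548 ≈ 2496.60 mg.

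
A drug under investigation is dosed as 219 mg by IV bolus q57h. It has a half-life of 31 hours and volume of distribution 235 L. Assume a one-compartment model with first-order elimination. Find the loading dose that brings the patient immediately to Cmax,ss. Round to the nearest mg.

304 mg

f = (1/2)^(57/31) ≈ 0.279572; accumulation ratio R = 1/(1−f) ≈ 1.38806.
Loading dose to hit Cmax,ss on first dose: D_load = D_maint·R ≈ 219 × 1.38806 ≈ 303.99 mg.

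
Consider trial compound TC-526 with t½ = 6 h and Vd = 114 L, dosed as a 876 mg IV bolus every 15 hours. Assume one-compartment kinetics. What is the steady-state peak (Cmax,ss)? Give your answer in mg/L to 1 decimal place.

9.3 mg/L

τ/t½ = 15/6 ≈ 2.5, so fraction remaining f = (1/2)^(15/6) ≈ 0.1768.
Accumulation ratio R = 1/(1 − f) ≈ 1/0.8232 ≈ 1.2148.
Each bolus raises the concentration by D/Vd = 876/114 ≈ 7.684 mg/L.
Steady-state peak Cmax,ss = C₀·R ≈ 7.684 × 1.2148 ≈ 9.335 mg/L.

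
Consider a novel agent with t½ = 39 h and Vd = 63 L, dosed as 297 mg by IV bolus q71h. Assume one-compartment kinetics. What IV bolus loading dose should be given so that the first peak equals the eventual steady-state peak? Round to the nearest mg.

f = (1/2)^(71/39) ≈ 0.283120; accumulation ratio R = 1/(1−f) ≈ 1.39493.
Loading dose to hit Cmax,ss on first dose: D_load = D_maint·R ≈ 297 × 1.39493 ≈ 414.29 mg.

414 mg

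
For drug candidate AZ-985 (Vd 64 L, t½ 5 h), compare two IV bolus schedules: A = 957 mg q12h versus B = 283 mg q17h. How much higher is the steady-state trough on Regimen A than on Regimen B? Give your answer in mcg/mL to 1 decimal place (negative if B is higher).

Regimen A: f = (1/2)^(12/5) ≈ 0.1895; Cmin,ss = (957/64)·f/(1−f) ≈ 3.496 mcg/mL.
Regimen B: f = (1/2)^(17/5) ≈ 0.0947; Cmin,ss = (283/64)·f/(1−f) ≈ 0.463 mcg/mL.
Difference ≈ 3.496 − 0.463 ≈ 3.033 mcg/mL.

3.0 mcg/mL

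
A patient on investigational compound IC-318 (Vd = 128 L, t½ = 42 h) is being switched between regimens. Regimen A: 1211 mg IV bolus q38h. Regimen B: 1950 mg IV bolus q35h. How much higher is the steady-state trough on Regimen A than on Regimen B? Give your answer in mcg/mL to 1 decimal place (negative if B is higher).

-8.6 mcg/mL

Regimen A: f = (1/2)^(38/42) ≈ 0.5341; Cmin,ss = (1211/128)·f/(1−f) ≈ 10.846 mcg/mL.
Regimen B: f = (1/2)^(35/42) ≈ 0.5612; Cmin,ss = (1950/128)·f/(1−f) ≈ 19.484 mcg/mL.
Difference ≈ 10.846 − 19.484 ≈ -8.638 mcg/mL.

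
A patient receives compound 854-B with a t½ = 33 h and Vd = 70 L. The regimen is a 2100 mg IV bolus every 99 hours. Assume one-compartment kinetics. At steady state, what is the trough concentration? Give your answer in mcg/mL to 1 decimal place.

4.3 mcg/mL

τ = 99 h = 3 half-lives, so f = (1/2)^3 = 0.125.
At steady state, R = 1/(1 − 0.125) = 8/7.
Single-dose peak C₀ = D/Vd = 2100/70 = 30 mcg/mL.
Steady-state peak Cmax,ss = C₀·R = 30 × 8/7 ≈ 34.286 mcg/mL.
Steady-state trough Cmin,ss = Cmax,ss·f ≈ 34.286 × 0.125 ≈ 4.286 mcg/mL.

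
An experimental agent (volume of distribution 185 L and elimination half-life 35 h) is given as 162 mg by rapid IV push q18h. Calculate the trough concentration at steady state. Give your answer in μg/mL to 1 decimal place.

τ/t½ = 18/35 ≈ 0.51429, so fraction remaining f = (1/2)^(18/35) ≈ 0.7001.
Accumulation ratio R = 1/(1 − f) ≈ 1/0.2999 ≈ 3.3344.
Each bolus raises the concentration by D/Vd = 162/185 ≈ 0.876 μg/mL.
Cmax,ss = C₀/(1 − f) ≈ 0.876/0.2999 ≈ 2.921 μg/mL.
One interval later, Cmin,ss = Cmax,ss·e^(−kτ) ≈ 2.921 × 0.7001 ≈ 2.045 μg/mL.

2.0 μg/mL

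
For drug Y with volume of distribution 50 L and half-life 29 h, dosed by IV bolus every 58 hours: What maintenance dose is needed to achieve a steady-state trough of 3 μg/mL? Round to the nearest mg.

τ/t½ = 58/29 ≈ 2, so f = (1/2)^(58/29) ≈ 0.250000.
Cmin,ss = (D/Vd)·f/(1−f), so D = Cmin,ss·Vd·(1−f)/f.
D = 3 × 50 × (1−f)/f ≈ 3 × 50 × 3.00000 ≈ 450.00 mg.

450 mg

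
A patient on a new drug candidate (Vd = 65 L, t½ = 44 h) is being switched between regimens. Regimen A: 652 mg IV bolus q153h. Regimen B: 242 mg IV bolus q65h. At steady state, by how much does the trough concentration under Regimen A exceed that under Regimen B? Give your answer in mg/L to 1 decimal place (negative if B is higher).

Regimen A: f = (1/2)^(153/44) ≈ 0.0898; Cmin,ss = (652/65)·f/(1−f) ≈ 0.990 mg/L.
Regimen B: f = (1/2)^(65/44) ≈ 0.3592; Cmin,ss = (242/65)·f/(1−f) ≈ 2.087 mg/L.
Difference ≈ 0.990 − 2.087 ≈ -1.097 mg/L.

-1.1 mg/L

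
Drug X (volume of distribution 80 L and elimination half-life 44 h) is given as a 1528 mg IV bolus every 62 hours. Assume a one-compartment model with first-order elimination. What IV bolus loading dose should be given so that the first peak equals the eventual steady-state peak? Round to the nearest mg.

f = (1/2)^(62/44) ≈ 0.376549; accumulation ratio R = 1/(1−f) ≈ 1.60398.
Loading dose to hit Cmax,ss on first dose: D_load = D_maint·R ≈ 1528 × 1.60398 ≈ 2450.88 mg.

2451 mg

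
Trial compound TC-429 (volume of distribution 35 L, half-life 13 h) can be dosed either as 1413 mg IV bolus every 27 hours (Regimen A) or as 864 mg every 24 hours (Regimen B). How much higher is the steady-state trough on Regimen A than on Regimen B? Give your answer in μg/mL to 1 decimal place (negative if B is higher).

3.0 μg/mL

Regimen A: f = (1/2)^(27/13) ≈ 0.2370; Cmin,ss = (1413/35)·f/(1−f) ≈ 12.540 μg/mL.
Regimen B: f = (1/2)^(24/13) ≈ 0.2781; Cmin,ss = (864/35)·f/(1−f) ≈ 9.510 μg/mL.
Difference ≈ 12.540 − 9.510 ≈ 3.030 μg/mL.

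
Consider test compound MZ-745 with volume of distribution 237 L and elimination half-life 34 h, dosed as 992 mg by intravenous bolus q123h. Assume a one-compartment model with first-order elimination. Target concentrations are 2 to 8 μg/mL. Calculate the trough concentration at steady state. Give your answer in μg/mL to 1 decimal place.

τ/t½ = 123/34 ≈ 3.6176, so fraction remaining f = (1/2)^(123/34) ≈ 0.0815.
Accumulation ratio R = 1/(1 − f) ≈ 1/0.9185 ≈ 1.0887.
Each bolus raises the concentration by D/Vd = 992/237 ≈ 4.186 μg/mL.
Steady-state peak Cmax,ss = C₀·R ≈ 4.186 × 1.0887 ≈ 4.557 μg/mL.
One interval later, Cmin,ss = Cmax,ss·e^(−kτ) ≈ 4.557 × 0.0815 ≈ 0.371 μg/mL.
Trough 0.4 μg/mL vs MEC 2 μg/mL: subtherapeutic.

0.4 μg/mL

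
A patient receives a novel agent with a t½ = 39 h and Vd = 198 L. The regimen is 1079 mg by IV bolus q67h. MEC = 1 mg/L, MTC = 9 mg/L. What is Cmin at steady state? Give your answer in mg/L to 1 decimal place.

k = ln2/t½ = ln2/39 ≈ 0.017773 h⁻¹; fraction remaining f = e^(−kτ) = e^(−0.017773×67) ≈ 0.3040.
Single-dose peak C₀ = D/Vd = 1079/198 ≈ 5.449 mg/L.
Steady-state trough Cmin,ss = C₀·f/(1−f) ≈ 5.449 × 0.3040/0.6960 ≈ 2.380 mg/L.
Trough 2.4 mg/L vs MEC 1 mg/L: adequate.

2.4 mg/L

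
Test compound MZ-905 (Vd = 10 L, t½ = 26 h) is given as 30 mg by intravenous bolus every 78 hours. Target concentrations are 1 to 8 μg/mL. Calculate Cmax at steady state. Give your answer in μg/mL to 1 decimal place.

The dosing interval is 3 half-lives, so f = 2^(−3) = 0.125.
At steady state, R = 1/(1 − 0.125) = 8/7.
Single-dose peak C₀ = D/Vd = 30/10 = 3 μg/mL.
Steady-state peak Cmax,ss = C₀·R = 3 × 8/7 ≈ 3.429 μg/mL.
Peak 3.4 μg/mL vs MTC 8 μg/mL: below toxic threshold.

3.4 μg/mL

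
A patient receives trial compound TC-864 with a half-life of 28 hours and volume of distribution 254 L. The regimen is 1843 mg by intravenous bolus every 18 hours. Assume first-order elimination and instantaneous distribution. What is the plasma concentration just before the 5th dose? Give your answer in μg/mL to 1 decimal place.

10.7 μg/mL

f = (1/2)^(τ/t½) = (1/2)^(18/28) ≈ 0.6404.
C₀ = D/Vd = 1843/254 ≈ 7.256 μg/mL.
Before the 5th dose, 4 doses have been given. Superposition: Cmin = C₀·(f + f² + … + f^4).
≈ 7.256 × (0.6404 + 0.4101 + 0.2626 + 0.1682) ≈ 7.256 × 1.4813 ≈ 10.748 μg/mL.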